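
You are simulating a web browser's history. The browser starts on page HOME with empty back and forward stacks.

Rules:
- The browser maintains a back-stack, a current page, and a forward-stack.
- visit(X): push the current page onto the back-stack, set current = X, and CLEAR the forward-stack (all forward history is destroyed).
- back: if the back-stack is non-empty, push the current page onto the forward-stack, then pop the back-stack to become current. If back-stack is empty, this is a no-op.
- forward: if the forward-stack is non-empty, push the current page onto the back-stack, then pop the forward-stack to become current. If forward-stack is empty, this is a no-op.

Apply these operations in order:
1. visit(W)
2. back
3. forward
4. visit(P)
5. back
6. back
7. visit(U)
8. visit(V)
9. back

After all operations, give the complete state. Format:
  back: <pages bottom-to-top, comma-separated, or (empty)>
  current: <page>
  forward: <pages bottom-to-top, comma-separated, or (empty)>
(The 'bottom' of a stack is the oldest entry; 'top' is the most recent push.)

After 1 (visit(W)): cur=W back=1 fwd=0
After 2 (back): cur=HOME back=0 fwd=1
After 3 (forward): cur=W back=1 fwd=0
After 4 (visit(P)): cur=P back=2 fwd=0
After 5 (back): cur=W back=1 fwd=1
After 6 (back): cur=HOME back=0 fwd=2
After 7 (visit(U)): cur=U back=1 fwd=0
After 8 (visit(V)): cur=V back=2 fwd=0
After 9 (back): cur=U back=1 fwd=1

Answer: back: HOME
current: U
forward: V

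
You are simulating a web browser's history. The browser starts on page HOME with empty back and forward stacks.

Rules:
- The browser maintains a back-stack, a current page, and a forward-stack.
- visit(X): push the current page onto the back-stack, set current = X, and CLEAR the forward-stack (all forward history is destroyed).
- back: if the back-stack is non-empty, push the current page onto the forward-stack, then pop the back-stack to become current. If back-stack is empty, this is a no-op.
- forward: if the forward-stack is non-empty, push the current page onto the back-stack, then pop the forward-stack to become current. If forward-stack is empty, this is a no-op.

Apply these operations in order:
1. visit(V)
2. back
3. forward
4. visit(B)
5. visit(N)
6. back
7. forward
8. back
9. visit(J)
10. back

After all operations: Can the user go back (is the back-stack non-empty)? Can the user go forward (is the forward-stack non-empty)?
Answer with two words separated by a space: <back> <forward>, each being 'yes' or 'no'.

Answer: yes yes

Derivation:
After 1 (visit(V)): cur=V back=1 fwd=0
After 2 (back): cur=HOME back=0 fwd=1
After 3 (forward): cur=V back=1 fwd=0
After 4 (visit(B)): cur=B back=2 fwd=0
After 5 (visit(N)): cur=N back=3 fwd=0
After 6 (back): cur=B back=2 fwd=1
After 7 (forward): cur=N back=3 fwd=0
After 8 (back): cur=B back=2 fwd=1
After 9 (visit(J)): cur=J back=3 fwd=0
After 10 (back): cur=B back=2 fwd=1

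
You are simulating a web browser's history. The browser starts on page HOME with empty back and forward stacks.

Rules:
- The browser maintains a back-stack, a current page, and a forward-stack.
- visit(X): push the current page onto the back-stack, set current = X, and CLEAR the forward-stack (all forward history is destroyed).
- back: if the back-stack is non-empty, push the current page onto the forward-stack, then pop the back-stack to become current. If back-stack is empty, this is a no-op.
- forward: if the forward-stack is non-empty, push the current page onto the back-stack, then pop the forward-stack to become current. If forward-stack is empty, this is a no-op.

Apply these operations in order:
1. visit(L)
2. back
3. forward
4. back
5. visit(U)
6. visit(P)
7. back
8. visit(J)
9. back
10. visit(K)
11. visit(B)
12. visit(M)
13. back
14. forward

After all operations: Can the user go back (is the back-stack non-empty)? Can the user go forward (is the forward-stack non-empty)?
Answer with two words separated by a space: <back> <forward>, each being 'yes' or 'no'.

After 1 (visit(L)): cur=L back=1 fwd=0
After 2 (back): cur=HOME back=0 fwd=1
After 3 (forward): cur=L back=1 fwd=0
After 4 (back): cur=HOME back=0 fwd=1
After 5 (visit(U)): cur=U back=1 fwd=0
After 6 (visit(P)): cur=P back=2 fwd=0
After 7 (back): cur=U back=1 fwd=1
After 8 (visit(J)): cur=J back=2 fwd=0
After 9 (back): cur=U back=1 fwd=1
After 10 (visit(K)): cur=K back=2 fwd=0
After 11 (visit(B)): cur=B back=3 fwd=0
After 12 (visit(M)): cur=M back=4 fwd=0
After 13 (back): cur=B back=3 fwd=1
After 14 (forward): cur=M back=4 fwd=0

Answer: yes no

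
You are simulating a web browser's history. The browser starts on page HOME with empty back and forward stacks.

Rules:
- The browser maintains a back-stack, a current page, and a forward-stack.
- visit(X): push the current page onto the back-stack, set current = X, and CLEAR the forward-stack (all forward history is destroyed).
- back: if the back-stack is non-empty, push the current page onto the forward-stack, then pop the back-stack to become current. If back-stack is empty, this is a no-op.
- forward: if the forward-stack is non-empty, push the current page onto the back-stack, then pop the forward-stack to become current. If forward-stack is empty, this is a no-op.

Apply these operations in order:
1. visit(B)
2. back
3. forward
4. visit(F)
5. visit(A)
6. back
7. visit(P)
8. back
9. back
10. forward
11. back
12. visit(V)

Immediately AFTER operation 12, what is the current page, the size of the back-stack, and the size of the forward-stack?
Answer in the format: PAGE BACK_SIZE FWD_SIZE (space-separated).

After 1 (visit(B)): cur=B back=1 fwd=0
After 2 (back): cur=HOME back=0 fwd=1
After 3 (forward): cur=B back=1 fwd=0
After 4 (visit(F)): cur=F back=2 fwd=0
After 5 (visit(A)): cur=A back=3 fwd=0
After 6 (back): cur=F back=2 fwd=1
After 7 (visit(P)): cur=P back=3 fwd=0
After 8 (back): cur=F back=2 fwd=1
After 9 (back): cur=B back=1 fwd=2
After 10 (forward): cur=F back=2 fwd=1
After 11 (back): cur=B back=1 fwd=2
After 12 (visit(V)): cur=V back=2 fwd=0

V 2 0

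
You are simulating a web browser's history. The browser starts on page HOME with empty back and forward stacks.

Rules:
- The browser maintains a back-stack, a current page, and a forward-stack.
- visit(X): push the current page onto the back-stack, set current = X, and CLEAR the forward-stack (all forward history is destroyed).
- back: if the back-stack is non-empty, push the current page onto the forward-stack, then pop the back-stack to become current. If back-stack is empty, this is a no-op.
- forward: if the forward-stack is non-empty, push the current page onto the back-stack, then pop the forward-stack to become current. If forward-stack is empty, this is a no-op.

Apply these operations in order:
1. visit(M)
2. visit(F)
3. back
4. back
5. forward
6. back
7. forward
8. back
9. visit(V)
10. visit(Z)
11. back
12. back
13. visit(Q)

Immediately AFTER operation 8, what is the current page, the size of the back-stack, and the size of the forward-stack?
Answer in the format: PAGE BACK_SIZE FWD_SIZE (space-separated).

After 1 (visit(M)): cur=M back=1 fwd=0
After 2 (visit(F)): cur=F back=2 fwd=0
After 3 (back): cur=M back=1 fwd=1
After 4 (back): cur=HOME back=0 fwd=2
After 5 (forward): cur=M back=1 fwd=1
After 6 (back): cur=HOME back=0 fwd=2
After 7 (forward): cur=M back=1 fwd=1
After 8 (back): cur=HOME back=0 fwd=2

HOME 0 2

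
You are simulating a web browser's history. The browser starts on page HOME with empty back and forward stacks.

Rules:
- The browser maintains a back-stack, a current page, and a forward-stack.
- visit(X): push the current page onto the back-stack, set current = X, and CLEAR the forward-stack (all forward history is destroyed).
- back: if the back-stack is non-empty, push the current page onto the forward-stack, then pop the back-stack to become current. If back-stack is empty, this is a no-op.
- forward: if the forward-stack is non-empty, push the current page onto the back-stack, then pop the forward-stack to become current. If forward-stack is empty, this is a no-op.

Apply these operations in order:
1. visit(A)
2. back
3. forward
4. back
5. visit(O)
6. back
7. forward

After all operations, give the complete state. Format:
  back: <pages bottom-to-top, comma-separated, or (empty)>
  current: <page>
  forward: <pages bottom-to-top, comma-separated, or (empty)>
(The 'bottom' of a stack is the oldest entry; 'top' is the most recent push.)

Answer: back: HOME
current: O
forward: (empty)

Derivation:
After 1 (visit(A)): cur=A back=1 fwd=0
After 2 (back): cur=HOME back=0 fwd=1
After 3 (forward): cur=A back=1 fwd=0
After 4 (back): cur=HOME back=0 fwd=1
After 5 (visit(O)): cur=O back=1 fwd=0
After 6 (back): cur=HOME back=0 fwd=1
After 7 (forward): cur=O back=1 fwd=0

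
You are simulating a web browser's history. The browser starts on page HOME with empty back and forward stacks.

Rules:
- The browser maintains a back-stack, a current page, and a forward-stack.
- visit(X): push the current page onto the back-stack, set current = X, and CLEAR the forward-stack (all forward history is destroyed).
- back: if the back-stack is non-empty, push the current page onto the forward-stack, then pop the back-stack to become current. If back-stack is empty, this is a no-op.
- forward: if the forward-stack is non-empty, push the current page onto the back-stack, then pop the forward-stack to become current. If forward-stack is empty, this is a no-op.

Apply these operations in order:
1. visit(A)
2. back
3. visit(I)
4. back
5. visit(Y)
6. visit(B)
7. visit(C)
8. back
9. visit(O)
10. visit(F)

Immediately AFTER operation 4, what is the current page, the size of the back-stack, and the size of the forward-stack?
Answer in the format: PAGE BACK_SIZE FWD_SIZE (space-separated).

After 1 (visit(A)): cur=A back=1 fwd=0
After 2 (back): cur=HOME back=0 fwd=1
After 3 (visit(I)): cur=I back=1 fwd=0
After 4 (back): cur=HOME back=0 fwd=1

HOME 0 1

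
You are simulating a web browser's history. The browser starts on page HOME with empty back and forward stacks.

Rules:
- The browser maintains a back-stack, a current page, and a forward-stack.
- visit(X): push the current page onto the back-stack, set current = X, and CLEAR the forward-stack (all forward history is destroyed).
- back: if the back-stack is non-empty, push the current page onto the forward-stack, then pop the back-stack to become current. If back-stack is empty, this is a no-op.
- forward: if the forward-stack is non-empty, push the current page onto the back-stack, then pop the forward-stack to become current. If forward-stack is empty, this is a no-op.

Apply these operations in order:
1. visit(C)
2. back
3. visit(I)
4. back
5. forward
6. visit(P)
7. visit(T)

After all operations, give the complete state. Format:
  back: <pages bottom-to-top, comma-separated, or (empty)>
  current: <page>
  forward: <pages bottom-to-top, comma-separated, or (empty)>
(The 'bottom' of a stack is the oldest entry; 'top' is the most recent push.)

After 1 (visit(C)): cur=C back=1 fwd=0
After 2 (back): cur=HOME back=0 fwd=1
After 3 (visit(I)): cur=I back=1 fwd=0
After 4 (back): cur=HOME back=0 fwd=1
After 5 (forward): cur=I back=1 fwd=0
After 6 (visit(P)): cur=P back=2 fwd=0
After 7 (visit(T)): cur=T back=3 fwd=0

Answer: back: HOME,I,P
current: T
forward: (empty)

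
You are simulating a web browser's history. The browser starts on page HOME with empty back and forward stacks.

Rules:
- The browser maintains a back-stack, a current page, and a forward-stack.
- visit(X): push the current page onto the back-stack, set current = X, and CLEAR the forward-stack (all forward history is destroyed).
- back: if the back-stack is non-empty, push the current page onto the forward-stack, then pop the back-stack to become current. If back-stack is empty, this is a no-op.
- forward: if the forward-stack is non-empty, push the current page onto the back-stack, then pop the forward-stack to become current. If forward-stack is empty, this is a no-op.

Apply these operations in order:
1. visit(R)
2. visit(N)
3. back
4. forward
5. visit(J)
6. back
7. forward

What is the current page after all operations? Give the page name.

Answer: J

Derivation:
After 1 (visit(R)): cur=R back=1 fwd=0
After 2 (visit(N)): cur=N back=2 fwd=0
After 3 (back): cur=R back=1 fwd=1
After 4 (forward): cur=N back=2 fwd=0
After 5 (visit(J)): cur=J back=3 fwd=0
After 6 (back): cur=N back=2 fwd=1
After 7 (forward): cur=J back=3 fwd=0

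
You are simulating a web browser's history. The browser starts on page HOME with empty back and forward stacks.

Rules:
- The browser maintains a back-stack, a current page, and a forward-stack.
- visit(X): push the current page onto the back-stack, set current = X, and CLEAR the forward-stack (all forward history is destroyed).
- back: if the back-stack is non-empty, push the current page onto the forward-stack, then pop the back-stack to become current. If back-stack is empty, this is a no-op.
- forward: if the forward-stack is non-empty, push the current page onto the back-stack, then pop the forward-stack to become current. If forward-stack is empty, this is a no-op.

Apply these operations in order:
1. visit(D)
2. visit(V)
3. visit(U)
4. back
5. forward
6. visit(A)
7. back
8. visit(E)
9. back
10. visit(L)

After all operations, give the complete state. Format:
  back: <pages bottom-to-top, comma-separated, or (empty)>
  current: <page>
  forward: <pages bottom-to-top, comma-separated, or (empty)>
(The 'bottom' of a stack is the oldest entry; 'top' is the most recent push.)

Answer: back: HOME,D,V,U
current: L
forward: (empty)

Derivation:
After 1 (visit(D)): cur=D back=1 fwd=0
After 2 (visit(V)): cur=V back=2 fwd=0
After 3 (visit(U)): cur=U back=3 fwd=0
After 4 (back): cur=V back=2 fwd=1
After 5 (forward): cur=U back=3 fwd=0
After 6 (visit(A)): cur=A back=4 fwd=0
After 7 (back): cur=U back=3 fwd=1
After 8 (visit(E)): cur=E back=4 fwd=0
After 9 (back): cur=U back=3 fwd=1
After 10 (visit(L)): cur=L back=4 fwd=0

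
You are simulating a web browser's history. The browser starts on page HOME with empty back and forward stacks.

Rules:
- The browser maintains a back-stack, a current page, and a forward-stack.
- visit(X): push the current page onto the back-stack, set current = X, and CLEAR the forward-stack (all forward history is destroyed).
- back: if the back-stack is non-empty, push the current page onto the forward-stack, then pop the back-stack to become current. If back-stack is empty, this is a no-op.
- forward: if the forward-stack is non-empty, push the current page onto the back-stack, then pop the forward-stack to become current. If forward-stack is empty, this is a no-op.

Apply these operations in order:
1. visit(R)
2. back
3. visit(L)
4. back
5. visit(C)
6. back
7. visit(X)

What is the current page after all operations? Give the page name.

After 1 (visit(R)): cur=R back=1 fwd=0
After 2 (back): cur=HOME back=0 fwd=1
After 3 (visit(L)): cur=L back=1 fwd=0
After 4 (back): cur=HOME back=0 fwd=1
After 5 (visit(C)): cur=C back=1 fwd=0
After 6 (back): cur=HOME back=0 fwd=1
After 7 (visit(X)): cur=X back=1 fwd=0

Answer: X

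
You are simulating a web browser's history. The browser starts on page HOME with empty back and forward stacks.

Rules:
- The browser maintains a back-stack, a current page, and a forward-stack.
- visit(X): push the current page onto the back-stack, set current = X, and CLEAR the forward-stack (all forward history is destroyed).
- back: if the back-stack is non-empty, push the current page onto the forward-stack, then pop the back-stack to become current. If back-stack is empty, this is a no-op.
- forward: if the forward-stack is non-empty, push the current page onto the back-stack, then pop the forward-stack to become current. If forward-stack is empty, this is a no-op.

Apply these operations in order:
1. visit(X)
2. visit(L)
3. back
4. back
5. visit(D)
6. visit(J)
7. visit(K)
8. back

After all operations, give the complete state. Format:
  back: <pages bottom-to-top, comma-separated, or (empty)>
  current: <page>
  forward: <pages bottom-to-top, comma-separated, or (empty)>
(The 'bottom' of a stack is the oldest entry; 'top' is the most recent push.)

After 1 (visit(X)): cur=X back=1 fwd=0
After 2 (visit(L)): cur=L back=2 fwd=0
After 3 (back): cur=X back=1 fwd=1
After 4 (back): cur=HOME back=0 fwd=2
After 5 (visit(D)): cur=D back=1 fwd=0
After 6 (visit(J)): cur=J back=2 fwd=0
After 7 (visit(K)): cur=K back=3 fwd=0
After 8 (back): cur=J back=2 fwd=1

Answer: back: HOME,D
current: J
forward: K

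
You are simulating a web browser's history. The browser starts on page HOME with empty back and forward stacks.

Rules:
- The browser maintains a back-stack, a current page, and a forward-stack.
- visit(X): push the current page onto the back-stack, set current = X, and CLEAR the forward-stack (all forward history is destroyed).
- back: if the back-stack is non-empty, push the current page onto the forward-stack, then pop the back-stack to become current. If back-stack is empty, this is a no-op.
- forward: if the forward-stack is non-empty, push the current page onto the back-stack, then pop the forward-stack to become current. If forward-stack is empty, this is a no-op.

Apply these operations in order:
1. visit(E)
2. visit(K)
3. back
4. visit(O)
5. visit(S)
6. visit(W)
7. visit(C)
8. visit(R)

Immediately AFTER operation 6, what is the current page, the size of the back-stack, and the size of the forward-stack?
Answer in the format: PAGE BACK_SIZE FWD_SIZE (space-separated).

After 1 (visit(E)): cur=E back=1 fwd=0
After 2 (visit(K)): cur=K back=2 fwd=0
After 3 (back): cur=E back=1 fwd=1
After 4 (visit(O)): cur=O back=2 fwd=0
After 5 (visit(S)): cur=S back=3 fwd=0
After 6 (visit(W)): cur=W back=4 fwd=0

W 4 0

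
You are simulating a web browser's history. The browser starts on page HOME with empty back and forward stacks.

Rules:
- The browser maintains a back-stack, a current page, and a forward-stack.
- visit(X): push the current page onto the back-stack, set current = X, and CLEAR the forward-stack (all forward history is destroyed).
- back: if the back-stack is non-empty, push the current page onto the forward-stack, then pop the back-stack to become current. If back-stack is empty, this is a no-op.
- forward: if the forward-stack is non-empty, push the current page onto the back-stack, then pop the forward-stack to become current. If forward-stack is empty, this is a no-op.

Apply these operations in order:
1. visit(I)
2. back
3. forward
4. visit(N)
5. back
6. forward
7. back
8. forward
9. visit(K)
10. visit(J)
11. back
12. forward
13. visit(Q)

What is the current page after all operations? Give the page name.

Answer: Q

Derivation:
After 1 (visit(I)): cur=I back=1 fwd=0
After 2 (back): cur=HOME back=0 fwd=1
After 3 (forward): cur=I back=1 fwd=0
After 4 (visit(N)): cur=N back=2 fwd=0
After 5 (back): cur=I back=1 fwd=1
After 6 (forward): cur=N back=2 fwd=0
After 7 (back): cur=I back=1 fwd=1
After 8 (forward): cur=N back=2 fwd=0
After 9 (visit(K)): cur=K back=3 fwd=0
After 10 (visit(J)): cur=J back=4 fwd=0
After 11 (back): cur=K back=3 fwd=1
After 12 (forward): cur=J back=4 fwd=0
After 13 (visit(Q)): cur=Q back=5 fwd=0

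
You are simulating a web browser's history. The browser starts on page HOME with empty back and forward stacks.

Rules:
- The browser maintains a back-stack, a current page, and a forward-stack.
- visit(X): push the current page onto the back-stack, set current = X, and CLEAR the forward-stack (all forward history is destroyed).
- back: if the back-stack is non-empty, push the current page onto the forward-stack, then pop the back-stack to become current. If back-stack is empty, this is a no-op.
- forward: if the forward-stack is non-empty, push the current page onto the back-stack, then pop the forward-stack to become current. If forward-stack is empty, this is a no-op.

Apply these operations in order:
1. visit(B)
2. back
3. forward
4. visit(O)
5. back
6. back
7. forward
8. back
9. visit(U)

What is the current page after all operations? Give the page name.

Answer: U

Derivation:
After 1 (visit(B)): cur=B back=1 fwd=0
After 2 (back): cur=HOME back=0 fwd=1
After 3 (forward): cur=B back=1 fwd=0
After 4 (visit(O)): cur=O back=2 fwd=0
After 5 (back): cur=B back=1 fwd=1
After 6 (back): cur=HOME back=0 fwd=2
After 7 (forward): cur=B back=1 fwd=1
After 8 (back): cur=HOME back=0 fwd=2
After 9 (visit(U)): cur=U back=1 fwd=0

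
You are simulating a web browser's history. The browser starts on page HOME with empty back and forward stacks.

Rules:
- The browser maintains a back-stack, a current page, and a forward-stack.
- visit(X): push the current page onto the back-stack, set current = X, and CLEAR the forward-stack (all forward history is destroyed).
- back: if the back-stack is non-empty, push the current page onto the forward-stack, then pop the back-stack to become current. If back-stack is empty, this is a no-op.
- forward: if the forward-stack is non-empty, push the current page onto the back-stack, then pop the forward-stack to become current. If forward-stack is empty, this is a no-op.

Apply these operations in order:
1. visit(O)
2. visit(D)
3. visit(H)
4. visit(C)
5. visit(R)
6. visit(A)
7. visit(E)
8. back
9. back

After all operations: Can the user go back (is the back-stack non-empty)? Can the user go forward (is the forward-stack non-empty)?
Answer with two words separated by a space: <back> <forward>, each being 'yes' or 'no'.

Answer: yes yes

Derivation:
After 1 (visit(O)): cur=O back=1 fwd=0
After 2 (visit(D)): cur=D back=2 fwd=0
After 3 (visit(H)): cur=H back=3 fwd=0
After 4 (visit(C)): cur=C back=4 fwd=0
After 5 (visit(R)): cur=R back=5 fwd=0
After 6 (visit(A)): cur=A back=6 fwd=0
After 7 (visit(E)): cur=E back=7 fwd=0
After 8 (back): cur=A back=6 fwd=1
After 9 (back): cur=R back=5 fwd=2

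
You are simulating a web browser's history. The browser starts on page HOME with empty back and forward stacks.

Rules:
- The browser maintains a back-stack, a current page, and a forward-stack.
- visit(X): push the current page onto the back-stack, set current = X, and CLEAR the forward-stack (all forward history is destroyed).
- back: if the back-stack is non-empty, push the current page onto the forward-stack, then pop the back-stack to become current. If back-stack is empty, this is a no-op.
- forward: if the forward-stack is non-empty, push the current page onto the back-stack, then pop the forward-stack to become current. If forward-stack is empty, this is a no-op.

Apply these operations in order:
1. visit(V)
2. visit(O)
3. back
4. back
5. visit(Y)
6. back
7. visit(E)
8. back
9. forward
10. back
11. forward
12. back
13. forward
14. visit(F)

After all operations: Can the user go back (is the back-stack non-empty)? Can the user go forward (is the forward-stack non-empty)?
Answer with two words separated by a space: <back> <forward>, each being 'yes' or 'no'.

Answer: yes no

Derivation:
After 1 (visit(V)): cur=V back=1 fwd=0
After 2 (visit(O)): cur=O back=2 fwd=0
After 3 (back): cur=V back=1 fwd=1
After 4 (back): cur=HOME back=0 fwd=2
After 5 (visit(Y)): cur=Y back=1 fwd=0
After 6 (back): cur=HOME back=0 fwd=1
After 7 (visit(E)): cur=E back=1 fwd=0
After 8 (back): cur=HOME back=0 fwd=1
After 9 (forward): cur=E back=1 fwd=0
After 10 (back): cur=HOME back=0 fwd=1
After 11 (forward): cur=E back=1 fwd=0
After 12 (back): cur=HOME back=0 fwd=1
After 13 (forward): cur=E back=1 fwd=0
After 14 (visit(F)): cur=F back=2 fwd=0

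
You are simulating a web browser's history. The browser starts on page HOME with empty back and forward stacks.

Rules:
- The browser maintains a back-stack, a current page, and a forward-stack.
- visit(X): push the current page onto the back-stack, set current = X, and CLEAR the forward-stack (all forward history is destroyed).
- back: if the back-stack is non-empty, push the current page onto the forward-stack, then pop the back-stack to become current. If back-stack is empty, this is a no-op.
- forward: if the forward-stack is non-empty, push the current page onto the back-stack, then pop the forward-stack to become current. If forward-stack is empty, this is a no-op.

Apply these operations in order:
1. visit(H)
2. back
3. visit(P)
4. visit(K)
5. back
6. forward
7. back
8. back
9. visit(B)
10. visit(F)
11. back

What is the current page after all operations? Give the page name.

Answer: B

Derivation:
After 1 (visit(H)): cur=H back=1 fwd=0
After 2 (back): cur=HOME back=0 fwd=1
After 3 (visit(P)): cur=P back=1 fwd=0
After 4 (visit(K)): cur=K back=2 fwd=0
After 5 (back): cur=P back=1 fwd=1
After 6 (forward): cur=K back=2 fwd=0
After 7 (back): cur=P back=1 fwd=1
After 8 (back): cur=HOME back=0 fwd=2
After 9 (visit(B)): cur=B back=1 fwd=0
After 10 (visit(F)): cur=F back=2 fwd=0
After 11 (back): cur=B back=1 fwd=1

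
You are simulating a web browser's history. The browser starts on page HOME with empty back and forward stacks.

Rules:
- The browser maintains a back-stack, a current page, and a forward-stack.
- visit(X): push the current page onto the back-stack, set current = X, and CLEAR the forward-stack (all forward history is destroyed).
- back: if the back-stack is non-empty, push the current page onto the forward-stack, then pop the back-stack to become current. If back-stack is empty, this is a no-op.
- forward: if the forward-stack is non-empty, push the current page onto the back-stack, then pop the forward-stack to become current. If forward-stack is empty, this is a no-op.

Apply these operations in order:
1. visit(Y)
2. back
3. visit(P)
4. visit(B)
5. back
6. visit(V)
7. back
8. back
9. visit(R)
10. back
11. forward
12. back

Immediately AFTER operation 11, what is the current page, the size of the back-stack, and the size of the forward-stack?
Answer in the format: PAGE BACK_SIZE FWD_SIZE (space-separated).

After 1 (visit(Y)): cur=Y back=1 fwd=0
After 2 (back): cur=HOME back=0 fwd=1
After 3 (visit(P)): cur=P back=1 fwd=0
After 4 (visit(B)): cur=B back=2 fwd=0
After 5 (back): cur=P back=1 fwd=1
After 6 (visit(V)): cur=V back=2 fwd=0
After 7 (back): cur=P back=1 fwd=1
After 8 (back): cur=HOME back=0 fwd=2
After 9 (visit(R)): cur=R back=1 fwd=0
After 10 (back): cur=HOME back=0 fwd=1
After 11 (forward): cur=R back=1 fwd=0

R 1 0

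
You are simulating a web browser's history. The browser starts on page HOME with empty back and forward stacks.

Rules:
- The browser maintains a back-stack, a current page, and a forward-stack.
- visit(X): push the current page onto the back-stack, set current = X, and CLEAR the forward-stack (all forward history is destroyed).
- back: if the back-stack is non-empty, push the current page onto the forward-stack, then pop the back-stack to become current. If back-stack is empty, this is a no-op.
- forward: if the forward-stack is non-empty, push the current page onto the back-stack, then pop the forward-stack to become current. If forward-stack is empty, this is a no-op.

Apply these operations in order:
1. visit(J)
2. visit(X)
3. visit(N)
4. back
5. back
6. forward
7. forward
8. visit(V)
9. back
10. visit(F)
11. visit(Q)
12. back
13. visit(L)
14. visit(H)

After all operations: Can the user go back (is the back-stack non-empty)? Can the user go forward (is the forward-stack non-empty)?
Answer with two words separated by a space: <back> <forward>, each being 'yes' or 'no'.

After 1 (visit(J)): cur=J back=1 fwd=0
After 2 (visit(X)): cur=X back=2 fwd=0
After 3 (visit(N)): cur=N back=3 fwd=0
After 4 (back): cur=X back=2 fwd=1
After 5 (back): cur=J back=1 fwd=2
After 6 (forward): cur=X back=2 fwd=1
After 7 (forward): cur=N back=3 fwd=0
After 8 (visit(V)): cur=V back=4 fwd=0
After 9 (back): cur=N back=3 fwd=1
After 10 (visit(F)): cur=F back=4 fwd=0
After 11 (visit(Q)): cur=Q back=5 fwd=0
After 12 (back): cur=F back=4 fwd=1
After 13 (visit(L)): cur=L back=5 fwd=0
After 14 (visit(H)): cur=H back=6 fwd=0

Answer: yes no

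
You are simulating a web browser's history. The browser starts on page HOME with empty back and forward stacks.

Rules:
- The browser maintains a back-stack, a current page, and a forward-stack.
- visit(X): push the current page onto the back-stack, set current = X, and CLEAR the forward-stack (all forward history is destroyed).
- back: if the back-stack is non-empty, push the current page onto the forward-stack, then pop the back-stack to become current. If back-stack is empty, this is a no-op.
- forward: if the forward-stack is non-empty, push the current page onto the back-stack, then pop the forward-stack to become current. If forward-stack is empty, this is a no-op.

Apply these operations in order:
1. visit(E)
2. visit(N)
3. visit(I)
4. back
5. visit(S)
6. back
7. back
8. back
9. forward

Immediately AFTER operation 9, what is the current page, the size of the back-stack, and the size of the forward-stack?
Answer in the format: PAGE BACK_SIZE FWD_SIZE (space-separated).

After 1 (visit(E)): cur=E back=1 fwd=0
After 2 (visit(N)): cur=N back=2 fwd=0
After 3 (visit(I)): cur=I back=3 fwd=0
After 4 (back): cur=N back=2 fwd=1
After 5 (visit(S)): cur=S back=3 fwd=0
After 6 (back): cur=N back=2 fwd=1
After 7 (back): cur=E back=1 fwd=2
After 8 (back): cur=HOME back=0 fwd=3
After 9 (forward): cur=E back=1 fwd=2

E 1 2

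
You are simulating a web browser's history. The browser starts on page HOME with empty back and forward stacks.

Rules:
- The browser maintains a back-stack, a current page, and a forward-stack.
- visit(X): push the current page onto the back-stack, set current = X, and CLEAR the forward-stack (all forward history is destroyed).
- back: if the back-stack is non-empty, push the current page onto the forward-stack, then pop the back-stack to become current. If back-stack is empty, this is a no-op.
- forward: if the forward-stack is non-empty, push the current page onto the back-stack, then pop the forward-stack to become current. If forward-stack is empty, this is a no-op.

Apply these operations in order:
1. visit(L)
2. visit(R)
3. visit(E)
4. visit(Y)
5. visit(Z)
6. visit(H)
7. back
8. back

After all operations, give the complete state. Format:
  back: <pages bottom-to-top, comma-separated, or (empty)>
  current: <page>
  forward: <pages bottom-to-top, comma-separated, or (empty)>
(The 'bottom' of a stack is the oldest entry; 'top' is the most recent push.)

After 1 (visit(L)): cur=L back=1 fwd=0
After 2 (visit(R)): cur=R back=2 fwd=0
After 3 (visit(E)): cur=E back=3 fwd=0
After 4 (visit(Y)): cur=Y back=4 fwd=0
After 5 (visit(Z)): cur=Z back=5 fwd=0
After 6 (visit(H)): cur=H back=6 fwd=0
After 7 (back): cur=Z back=5 fwd=1
After 8 (back): cur=Y back=4 fwd=2

Answer: back: HOME,L,R,E
current: Y
forward: H,Z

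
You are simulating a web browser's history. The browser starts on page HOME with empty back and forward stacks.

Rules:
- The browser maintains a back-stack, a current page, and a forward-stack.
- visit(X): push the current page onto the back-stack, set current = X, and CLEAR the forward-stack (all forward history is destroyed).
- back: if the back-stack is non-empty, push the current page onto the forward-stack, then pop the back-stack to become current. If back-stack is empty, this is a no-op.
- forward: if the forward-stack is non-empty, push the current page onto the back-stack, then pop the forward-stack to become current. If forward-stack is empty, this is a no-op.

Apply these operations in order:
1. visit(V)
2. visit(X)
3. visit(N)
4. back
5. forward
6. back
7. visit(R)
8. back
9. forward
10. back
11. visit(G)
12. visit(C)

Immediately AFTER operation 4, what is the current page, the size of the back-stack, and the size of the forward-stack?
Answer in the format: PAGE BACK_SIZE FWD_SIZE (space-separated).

After 1 (visit(V)): cur=V back=1 fwd=0
After 2 (visit(X)): cur=X back=2 fwd=0
After 3 (visit(N)): cur=N back=3 fwd=0
After 4 (back): cur=X back=2 fwd=1

X 2 1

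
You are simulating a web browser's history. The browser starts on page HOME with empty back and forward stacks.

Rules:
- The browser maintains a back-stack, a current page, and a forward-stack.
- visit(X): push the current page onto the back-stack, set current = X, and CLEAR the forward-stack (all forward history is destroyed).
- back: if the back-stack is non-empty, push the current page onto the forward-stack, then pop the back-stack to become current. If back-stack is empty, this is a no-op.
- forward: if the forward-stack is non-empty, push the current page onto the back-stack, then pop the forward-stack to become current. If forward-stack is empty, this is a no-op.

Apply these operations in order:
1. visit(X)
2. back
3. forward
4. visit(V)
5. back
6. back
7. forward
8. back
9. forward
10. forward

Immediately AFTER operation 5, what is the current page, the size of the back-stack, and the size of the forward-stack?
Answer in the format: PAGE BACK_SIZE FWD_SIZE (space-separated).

After 1 (visit(X)): cur=X back=1 fwd=0
After 2 (back): cur=HOME back=0 fwd=1
After 3 (forward): cur=X back=1 fwd=0
After 4 (visit(V)): cur=V back=2 fwd=0
After 5 (back): cur=X back=1 fwd=1

X 1 1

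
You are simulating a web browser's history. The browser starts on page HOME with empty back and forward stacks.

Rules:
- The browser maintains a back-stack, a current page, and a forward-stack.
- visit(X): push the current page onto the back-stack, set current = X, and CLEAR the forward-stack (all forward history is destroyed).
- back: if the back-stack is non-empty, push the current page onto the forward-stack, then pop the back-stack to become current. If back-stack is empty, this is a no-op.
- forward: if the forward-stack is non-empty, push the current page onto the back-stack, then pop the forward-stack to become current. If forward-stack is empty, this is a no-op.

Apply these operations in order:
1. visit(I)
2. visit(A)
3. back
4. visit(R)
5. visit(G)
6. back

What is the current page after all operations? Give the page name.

Answer: R

Derivation:
After 1 (visit(I)): cur=I back=1 fwd=0
After 2 (visit(A)): cur=A back=2 fwd=0
After 3 (back): cur=I back=1 fwd=1
After 4 (visit(R)): cur=R back=2 fwd=0
After 5 (visit(G)): cur=G back=3 fwd=0
After 6 (back): cur=R back=2 fwd=1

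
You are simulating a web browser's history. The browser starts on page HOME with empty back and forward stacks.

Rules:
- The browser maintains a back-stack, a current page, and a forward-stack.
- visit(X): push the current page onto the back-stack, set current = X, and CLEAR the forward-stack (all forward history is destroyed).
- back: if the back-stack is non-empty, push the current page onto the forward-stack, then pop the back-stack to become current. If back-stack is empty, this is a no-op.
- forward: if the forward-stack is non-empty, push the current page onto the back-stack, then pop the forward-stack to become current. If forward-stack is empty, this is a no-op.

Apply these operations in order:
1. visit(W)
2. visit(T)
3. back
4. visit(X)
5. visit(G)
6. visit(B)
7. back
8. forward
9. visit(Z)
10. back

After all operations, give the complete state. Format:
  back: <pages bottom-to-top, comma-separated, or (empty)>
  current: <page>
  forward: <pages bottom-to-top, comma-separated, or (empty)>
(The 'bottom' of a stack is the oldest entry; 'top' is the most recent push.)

Answer: back: HOME,W,X,G
current: B
forward: Z

Derivation:
After 1 (visit(W)): cur=W back=1 fwd=0
After 2 (visit(T)): cur=T back=2 fwd=0
After 3 (back): cur=W back=1 fwd=1
After 4 (visit(X)): cur=X back=2 fwd=0
After 5 (visit(G)): cur=G back=3 fwd=0
After 6 (visit(B)): cur=B back=4 fwd=0
After 7 (back): cur=G back=3 fwd=1
After 8 (forward): cur=B back=4 fwd=0
After 9 (visit(Z)): cur=Z back=5 fwd=0
After 10 (back): cur=B back=4 fwd=1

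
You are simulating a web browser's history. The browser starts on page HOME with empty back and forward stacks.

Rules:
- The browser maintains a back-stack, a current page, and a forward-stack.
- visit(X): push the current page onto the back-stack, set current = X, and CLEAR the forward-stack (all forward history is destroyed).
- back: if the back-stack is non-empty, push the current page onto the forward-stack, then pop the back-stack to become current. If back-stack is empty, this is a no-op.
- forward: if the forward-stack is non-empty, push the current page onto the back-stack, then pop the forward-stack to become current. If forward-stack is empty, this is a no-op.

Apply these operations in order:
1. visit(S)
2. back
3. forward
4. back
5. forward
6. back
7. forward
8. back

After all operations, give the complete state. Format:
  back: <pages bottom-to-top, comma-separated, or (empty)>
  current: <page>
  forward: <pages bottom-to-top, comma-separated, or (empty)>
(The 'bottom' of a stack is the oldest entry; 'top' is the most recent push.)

Answer: back: (empty)
current: HOME
forward: S

Derivation:
After 1 (visit(S)): cur=S back=1 fwd=0
After 2 (back): cur=HOME back=0 fwd=1
After 3 (forward): cur=S back=1 fwd=0
After 4 (back): cur=HOME back=0 fwd=1
After 5 (forward): cur=S back=1 fwd=0
After 6 (back): cur=HOME back=0 fwd=1
After 7 (forward): cur=S back=1 fwd=0
After 8 (back): cur=HOME back=0 fwd=1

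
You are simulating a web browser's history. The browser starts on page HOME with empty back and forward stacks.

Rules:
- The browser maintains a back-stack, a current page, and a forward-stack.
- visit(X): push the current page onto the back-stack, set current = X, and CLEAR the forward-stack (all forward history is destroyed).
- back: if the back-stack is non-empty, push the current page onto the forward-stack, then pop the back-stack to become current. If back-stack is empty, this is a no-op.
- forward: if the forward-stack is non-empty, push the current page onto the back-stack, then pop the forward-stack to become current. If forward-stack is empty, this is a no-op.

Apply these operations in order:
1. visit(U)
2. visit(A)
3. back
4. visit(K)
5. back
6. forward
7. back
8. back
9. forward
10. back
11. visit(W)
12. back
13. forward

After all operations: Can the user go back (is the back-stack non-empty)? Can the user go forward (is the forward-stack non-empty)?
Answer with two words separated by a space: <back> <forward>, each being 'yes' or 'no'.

After 1 (visit(U)): cur=U back=1 fwd=0
After 2 (visit(A)): cur=A back=2 fwd=0
After 3 (back): cur=U back=1 fwd=1
After 4 (visit(K)): cur=K back=2 fwd=0
After 5 (back): cur=U back=1 fwd=1
After 6 (forward): cur=K back=2 fwd=0
After 7 (back): cur=U back=1 fwd=1
After 8 (back): cur=HOME back=0 fwd=2
After 9 (forward): cur=U back=1 fwd=1
After 10 (back): cur=HOME back=0 fwd=2
After 11 (visit(W)): cur=W back=1 fwd=0
After 12 (back): cur=HOME back=0 fwd=1
After 13 (forward): cur=W back=1 fwd=0

Answer: yes no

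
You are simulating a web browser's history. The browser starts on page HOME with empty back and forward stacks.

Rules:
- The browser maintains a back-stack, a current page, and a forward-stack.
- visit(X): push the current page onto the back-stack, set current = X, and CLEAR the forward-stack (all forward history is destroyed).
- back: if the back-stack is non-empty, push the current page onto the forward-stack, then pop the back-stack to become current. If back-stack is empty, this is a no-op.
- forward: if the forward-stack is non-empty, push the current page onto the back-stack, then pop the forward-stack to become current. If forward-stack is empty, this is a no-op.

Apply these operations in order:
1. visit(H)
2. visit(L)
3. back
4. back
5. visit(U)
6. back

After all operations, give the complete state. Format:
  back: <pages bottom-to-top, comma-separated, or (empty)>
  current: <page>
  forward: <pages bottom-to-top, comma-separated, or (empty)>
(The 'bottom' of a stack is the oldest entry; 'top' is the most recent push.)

After 1 (visit(H)): cur=H back=1 fwd=0
After 2 (visit(L)): cur=L back=2 fwd=0
After 3 (back): cur=H back=1 fwd=1
After 4 (back): cur=HOME back=0 fwd=2
After 5 (visit(U)): cur=U back=1 fwd=0
After 6 (back): cur=HOME back=0 fwd=1

Answer: back: (empty)
current: HOME
forward: U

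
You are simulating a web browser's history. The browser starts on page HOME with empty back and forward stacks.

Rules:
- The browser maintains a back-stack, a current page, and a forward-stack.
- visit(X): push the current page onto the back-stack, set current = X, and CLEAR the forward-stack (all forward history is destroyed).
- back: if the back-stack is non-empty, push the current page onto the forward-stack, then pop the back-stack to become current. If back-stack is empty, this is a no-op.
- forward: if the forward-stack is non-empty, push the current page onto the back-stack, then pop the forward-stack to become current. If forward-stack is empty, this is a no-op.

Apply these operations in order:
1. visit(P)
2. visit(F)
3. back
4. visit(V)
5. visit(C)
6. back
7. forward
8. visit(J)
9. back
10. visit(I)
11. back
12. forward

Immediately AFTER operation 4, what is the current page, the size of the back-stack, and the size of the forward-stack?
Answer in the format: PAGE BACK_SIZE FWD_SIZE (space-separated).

After 1 (visit(P)): cur=P back=1 fwd=0
After 2 (visit(F)): cur=F back=2 fwd=0
After 3 (back): cur=P back=1 fwd=1
After 4 (visit(V)): cur=V back=2 fwd=0

V 2 0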